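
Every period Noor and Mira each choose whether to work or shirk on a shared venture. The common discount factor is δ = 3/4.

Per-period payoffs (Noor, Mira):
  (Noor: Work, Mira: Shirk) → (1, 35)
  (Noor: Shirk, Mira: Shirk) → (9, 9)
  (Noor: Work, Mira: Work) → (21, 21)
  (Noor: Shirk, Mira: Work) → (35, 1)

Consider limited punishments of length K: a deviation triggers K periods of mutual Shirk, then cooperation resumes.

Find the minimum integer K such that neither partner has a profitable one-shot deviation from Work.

2

No profitable deviation requires (21−9)(δ+…+δ^K) ≥ 35−21, i.e. δ+…+δ^K ≥ 7/6 ≈ 1.1667.
With δ = 3/4, the partial sums are K=1: 0.7500, K=2: 1.3125.
K = 2 is the first length at which the sum reaches 1.1667.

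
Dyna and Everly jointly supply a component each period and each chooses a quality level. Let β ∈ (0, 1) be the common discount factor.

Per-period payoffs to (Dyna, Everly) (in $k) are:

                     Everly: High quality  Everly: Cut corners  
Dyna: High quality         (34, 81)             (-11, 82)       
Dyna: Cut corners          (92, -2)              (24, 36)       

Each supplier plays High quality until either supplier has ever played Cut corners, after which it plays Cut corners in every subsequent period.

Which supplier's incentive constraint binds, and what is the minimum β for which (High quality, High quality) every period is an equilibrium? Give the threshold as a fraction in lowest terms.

Dyna; β ≥ 29/34

Dyna: cooperation gives 34 each period; deviation gives 92 once then 24 forever.
  34/(1−β) ≥ 92 + 24β/(1−β) ⇒ β ≥ 58/68 = 29/34.
Everly: cooperation gives 81 each period; deviation gives 82 once then 36 forever.
  β ≥ 1/46.
Both must hold, so the binding constraint is Dyna's: β ≥ 29/34.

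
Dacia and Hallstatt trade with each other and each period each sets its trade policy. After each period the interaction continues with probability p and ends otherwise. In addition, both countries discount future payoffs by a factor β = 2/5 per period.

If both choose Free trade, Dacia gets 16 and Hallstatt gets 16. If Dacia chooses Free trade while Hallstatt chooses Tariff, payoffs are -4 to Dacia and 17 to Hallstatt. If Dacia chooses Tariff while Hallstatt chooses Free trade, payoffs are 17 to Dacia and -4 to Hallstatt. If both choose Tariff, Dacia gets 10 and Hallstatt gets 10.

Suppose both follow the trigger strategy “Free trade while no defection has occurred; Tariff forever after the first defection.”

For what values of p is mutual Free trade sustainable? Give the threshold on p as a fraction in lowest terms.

5/14

With continuation probability p and discount β, the effective per-period discount factor is βp.
Grim-trigger IC: βp ≥ (17−16)/(17−10) = 1/7.
So p ≥ (1/7)/(2/5) = 5/14.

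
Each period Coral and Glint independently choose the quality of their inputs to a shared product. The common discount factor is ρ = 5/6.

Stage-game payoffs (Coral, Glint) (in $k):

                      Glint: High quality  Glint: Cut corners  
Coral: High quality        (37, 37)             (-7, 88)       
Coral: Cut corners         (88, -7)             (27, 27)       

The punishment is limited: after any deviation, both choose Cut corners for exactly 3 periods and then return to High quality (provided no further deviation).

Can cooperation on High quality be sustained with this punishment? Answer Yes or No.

Comparing payoff streams over the 4 periods until play realigns: cooperate → 37(1+ρ+…+ρ^3); deviate → 88 + 27(ρ+…+ρ^3).
Cooperation is sustained iff (37−27)(ρ+…+ρ^3) ≥ 88−37.
ρ+…+ρ^3 = 5/6·(1−(5/6)^3)/(1−5/6) = 2.1065, and (88−37)/(37−27) = 5.1000.
2.1065 < 5.1000, so cooperation is not sustainable.

No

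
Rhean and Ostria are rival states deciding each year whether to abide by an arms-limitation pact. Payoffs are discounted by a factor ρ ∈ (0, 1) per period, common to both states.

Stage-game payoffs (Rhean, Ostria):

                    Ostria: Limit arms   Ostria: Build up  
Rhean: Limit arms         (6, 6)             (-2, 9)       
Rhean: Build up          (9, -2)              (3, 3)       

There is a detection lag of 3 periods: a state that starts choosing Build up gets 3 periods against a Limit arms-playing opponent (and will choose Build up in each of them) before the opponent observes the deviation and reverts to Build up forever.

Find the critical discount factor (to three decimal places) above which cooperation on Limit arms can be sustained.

0.794

A deviator earns 9 for 3 periods, then 3 forever; cooperating earns 6 forever. Multiplying the IC by (1−ρ):
6 ≥ 9(1−ρ^3) + 3ρ^3, so 6·ρ^3 ≥ 3 and ρ^3 ≥ 1/2.
ρ ≥ (1/2)^(1/3) ≈ 0.794.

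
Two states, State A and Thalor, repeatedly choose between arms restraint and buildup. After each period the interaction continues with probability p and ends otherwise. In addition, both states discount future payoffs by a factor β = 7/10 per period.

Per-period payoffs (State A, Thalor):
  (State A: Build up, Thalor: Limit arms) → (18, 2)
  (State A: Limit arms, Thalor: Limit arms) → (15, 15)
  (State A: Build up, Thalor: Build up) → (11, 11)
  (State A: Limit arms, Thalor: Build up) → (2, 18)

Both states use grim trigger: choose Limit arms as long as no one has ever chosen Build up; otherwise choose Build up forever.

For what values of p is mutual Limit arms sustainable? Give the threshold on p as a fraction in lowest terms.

Expected continuation weight on next period's payoff is β·p = 7/10·p, which plays the role of the discount factor.
Cooperation requires 7/10·p ≥ (18−15)/(18−11) = 3/7, hence p ≥ 30/49.

30/49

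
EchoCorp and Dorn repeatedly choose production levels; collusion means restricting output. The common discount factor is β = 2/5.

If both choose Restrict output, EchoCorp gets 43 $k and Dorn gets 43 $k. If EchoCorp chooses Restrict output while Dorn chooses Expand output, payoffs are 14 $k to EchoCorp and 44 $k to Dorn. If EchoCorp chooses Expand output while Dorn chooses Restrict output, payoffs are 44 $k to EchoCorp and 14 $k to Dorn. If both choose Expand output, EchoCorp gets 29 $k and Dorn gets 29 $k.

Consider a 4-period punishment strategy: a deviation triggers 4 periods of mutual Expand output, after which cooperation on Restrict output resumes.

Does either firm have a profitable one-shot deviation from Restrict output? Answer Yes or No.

IC: β+…+β^4 ≥ (44−43)/(43−29) = 1/14.
At β = 2/5: partial sum = 0.6496 ≥ 0.0714. Cooperation sustainable.

No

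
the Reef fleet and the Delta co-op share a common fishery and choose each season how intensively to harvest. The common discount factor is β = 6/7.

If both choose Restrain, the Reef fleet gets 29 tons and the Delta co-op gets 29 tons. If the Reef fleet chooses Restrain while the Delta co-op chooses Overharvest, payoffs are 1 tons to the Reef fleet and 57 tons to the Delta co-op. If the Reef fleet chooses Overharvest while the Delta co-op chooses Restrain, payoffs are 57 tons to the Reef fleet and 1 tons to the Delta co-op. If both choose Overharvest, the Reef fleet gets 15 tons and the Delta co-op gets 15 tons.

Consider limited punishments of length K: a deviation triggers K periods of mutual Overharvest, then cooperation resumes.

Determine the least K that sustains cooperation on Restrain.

3

Need Σ_{k=1}^{K} β^k ≥ (57−29)/(29−15) = 2.0000 at β = 6/7.
At K = 2 the sum is 1.5918 < 2.0000; at K = 3 it is 2.2216 ≥ 2.0000.
So the minimum punishment length is K = 3.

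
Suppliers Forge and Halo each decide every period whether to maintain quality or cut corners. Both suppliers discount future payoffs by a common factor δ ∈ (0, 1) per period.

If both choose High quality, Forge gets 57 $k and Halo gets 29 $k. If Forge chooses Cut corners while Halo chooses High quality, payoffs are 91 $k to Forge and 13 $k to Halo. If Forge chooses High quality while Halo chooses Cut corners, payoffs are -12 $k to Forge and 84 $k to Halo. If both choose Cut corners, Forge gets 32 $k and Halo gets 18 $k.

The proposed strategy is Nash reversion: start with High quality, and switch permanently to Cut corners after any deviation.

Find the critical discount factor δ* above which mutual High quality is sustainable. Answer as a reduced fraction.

5/6

For Forge: deviation gain 91−57 = 34, per-period punishment loss 57−32 = 25. IC gives δ ≥ 34/59.
For Halo: gain 55, loss 11 per period, so δ ≥ 55/66 = 5/6.
The tighter constraint is Halo's, so cooperation needs δ ≥ 5/6.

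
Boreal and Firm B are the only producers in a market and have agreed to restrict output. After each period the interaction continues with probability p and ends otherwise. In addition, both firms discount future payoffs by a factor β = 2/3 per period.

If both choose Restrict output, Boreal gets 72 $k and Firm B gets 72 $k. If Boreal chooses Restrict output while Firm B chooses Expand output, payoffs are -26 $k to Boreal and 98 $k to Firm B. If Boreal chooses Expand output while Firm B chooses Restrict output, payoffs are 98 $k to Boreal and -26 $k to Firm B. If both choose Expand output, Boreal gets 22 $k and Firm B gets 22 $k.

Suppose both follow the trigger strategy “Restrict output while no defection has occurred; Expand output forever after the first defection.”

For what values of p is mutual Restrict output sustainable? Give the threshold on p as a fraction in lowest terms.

39/76

Expected continuation weight on next period's payoff is β·p = 2/3·p, which plays the role of the discount factor.
Cooperation requires 2/3·p ≥ (98−72)/(98−22) = 13/38, hence p ≥ 39/76.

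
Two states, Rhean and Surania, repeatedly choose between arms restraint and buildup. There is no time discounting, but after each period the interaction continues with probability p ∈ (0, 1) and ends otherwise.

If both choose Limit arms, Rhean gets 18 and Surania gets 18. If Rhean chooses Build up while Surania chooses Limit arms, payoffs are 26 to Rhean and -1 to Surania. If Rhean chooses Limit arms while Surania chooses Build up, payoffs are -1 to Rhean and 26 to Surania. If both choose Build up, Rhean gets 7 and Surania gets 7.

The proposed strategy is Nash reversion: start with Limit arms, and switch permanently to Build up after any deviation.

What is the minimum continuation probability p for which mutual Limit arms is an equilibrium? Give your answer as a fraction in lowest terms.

8/19

With no time discounting, the continuation probability p plays the role of the discount factor.
Grim-trigger IC: 18/(1−p) ≥ 26 + 7p/(1−p) ⇒ p ≥ (26−18)/(26−7) = 8/19.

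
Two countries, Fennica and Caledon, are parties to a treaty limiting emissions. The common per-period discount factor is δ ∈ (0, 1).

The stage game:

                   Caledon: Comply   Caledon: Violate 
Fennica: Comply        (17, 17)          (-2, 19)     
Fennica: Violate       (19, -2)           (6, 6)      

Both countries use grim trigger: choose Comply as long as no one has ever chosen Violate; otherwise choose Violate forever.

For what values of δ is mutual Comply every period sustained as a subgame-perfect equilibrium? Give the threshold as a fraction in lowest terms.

2/13

Under grim trigger the critical discount factor is (T−C)/(T−P) with T = 19, C = 17, P = 6.
δ* = (19−17)/(19−6) = 2/13.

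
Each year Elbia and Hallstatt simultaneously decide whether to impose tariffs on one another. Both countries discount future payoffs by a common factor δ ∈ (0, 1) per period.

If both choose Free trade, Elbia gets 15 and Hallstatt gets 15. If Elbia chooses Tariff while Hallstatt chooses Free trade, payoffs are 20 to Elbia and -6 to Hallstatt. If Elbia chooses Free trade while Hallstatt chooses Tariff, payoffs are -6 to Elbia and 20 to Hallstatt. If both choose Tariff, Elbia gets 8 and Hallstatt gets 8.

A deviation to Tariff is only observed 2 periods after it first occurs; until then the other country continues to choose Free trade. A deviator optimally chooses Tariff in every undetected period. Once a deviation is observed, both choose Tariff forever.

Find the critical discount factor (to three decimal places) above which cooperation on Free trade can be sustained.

0.645

The best deviation is to choose Tariff for all 2 undetected periods, earning 20 each, then 8 forever once detected.
Deviation value: 20(1−δ^2)/(1−δ) + 8δ^2/(1−δ); cooperation value: 15/(1−δ).
IC: 15 ≥ 20(1−δ^2) + 8δ^2 = 20 − 12δ^2.
So δ^2 ≥ 5/12, giving δ ≥ (5/12)^(1/2) ≈ 0.645.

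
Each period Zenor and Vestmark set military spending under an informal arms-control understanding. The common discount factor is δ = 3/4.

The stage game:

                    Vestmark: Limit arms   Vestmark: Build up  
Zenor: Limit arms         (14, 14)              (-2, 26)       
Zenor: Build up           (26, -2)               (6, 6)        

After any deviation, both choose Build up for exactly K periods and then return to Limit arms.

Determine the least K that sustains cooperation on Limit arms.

No profitable deviation requires (14−6)(δ+…+δ^K) ≥ 26−14, i.e. δ+…+δ^K ≥ 3/2 ≈ 1.5000.
With δ = 3/4, the partial sums are K=1: 0.7500, K=2: 1.3125, K=3: 1.7344.
K = 3 is the first length at which the sum reaches 1.5000.

3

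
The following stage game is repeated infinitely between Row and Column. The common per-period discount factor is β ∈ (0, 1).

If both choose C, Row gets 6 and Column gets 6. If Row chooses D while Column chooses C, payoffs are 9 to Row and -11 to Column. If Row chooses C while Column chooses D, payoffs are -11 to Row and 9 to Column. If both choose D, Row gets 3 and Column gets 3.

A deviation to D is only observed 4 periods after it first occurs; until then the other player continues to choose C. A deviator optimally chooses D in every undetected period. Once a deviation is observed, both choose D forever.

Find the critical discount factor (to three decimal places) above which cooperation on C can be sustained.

The best deviation is to choose D for all 4 undetected periods, earning 9 each, then 3 forever once detected.
Deviation value: 9(1−β^4)/(1−β) + 3β^4/(1−β); cooperation value: 6/(1−β).
IC: 6 ≥ 9(1−β^4) + 3β^4 = 9 − 6β^4.
So β^4 ≥ 3/6 = 1/2, giving β ≥ (1/2)^(1/4) ≈ 0.841.

0.841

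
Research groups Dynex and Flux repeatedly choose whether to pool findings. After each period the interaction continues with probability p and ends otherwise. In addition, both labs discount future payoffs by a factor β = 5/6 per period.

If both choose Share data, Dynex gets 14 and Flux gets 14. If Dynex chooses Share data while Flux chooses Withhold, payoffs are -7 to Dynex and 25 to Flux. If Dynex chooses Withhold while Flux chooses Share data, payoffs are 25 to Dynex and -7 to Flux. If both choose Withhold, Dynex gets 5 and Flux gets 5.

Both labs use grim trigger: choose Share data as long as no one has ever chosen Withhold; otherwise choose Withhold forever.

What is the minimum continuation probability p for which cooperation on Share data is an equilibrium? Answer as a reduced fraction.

With continuation probability p and discount β, the effective per-period discount factor is βp.
Grim-trigger IC: βp ≥ (25−14)/(25−5) = 11/20.
So p ≥ (11/20)/(5/6) = 33/50.

33/50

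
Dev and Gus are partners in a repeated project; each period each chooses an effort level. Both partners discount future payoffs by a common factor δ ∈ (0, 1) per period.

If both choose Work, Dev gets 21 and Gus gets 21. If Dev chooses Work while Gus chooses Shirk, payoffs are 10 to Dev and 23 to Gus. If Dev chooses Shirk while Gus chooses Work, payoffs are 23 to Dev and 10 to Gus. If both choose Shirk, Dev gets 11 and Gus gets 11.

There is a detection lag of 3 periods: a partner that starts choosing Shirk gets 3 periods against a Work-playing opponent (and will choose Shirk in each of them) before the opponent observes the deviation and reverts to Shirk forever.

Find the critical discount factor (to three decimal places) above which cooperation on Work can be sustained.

0.550

A deviator earns 23 for 3 periods, then 11 forever; cooperating earns 21 forever. Multiplying the IC by (1−δ):
21 ≥ 23(1−δ^3) + 11δ^3, so 12·δ^3 ≥ 2 and δ^3 ≥ 1/6.
δ ≥ (1/6)^(1/3) ≈ 0.550.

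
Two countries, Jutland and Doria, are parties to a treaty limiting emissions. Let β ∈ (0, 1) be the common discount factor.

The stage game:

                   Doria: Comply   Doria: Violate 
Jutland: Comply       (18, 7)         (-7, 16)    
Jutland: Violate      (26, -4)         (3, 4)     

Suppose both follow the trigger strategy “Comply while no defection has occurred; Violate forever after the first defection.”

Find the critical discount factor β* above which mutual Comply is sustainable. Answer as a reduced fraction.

For Jutland: deviation gain 26−18 = 8, per-period punishment loss 18−3 = 15. IC gives β ≥ 8/23.
For Doria: gain 9, loss 3 per period, so β ≥ 9/12 = 3/4.
The tighter constraint is Doria's, so cooperation needs β ≥ 3/4.

3/4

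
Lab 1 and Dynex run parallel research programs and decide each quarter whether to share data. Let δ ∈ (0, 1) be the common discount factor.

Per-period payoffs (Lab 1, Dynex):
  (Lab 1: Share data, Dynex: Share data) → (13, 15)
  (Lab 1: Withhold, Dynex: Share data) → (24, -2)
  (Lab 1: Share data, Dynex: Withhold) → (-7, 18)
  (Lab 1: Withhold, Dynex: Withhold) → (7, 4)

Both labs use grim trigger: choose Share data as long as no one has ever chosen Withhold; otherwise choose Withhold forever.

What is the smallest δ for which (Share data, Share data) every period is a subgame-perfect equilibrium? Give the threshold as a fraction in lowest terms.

Lab 1: cooperation gives 13 each period; deviation gives 24 once then 7 forever.
  13/(1−δ) ≥ 24 + 7δ/(1−δ) ⇒ δ ≥ 11/17.
Dynex: cooperation gives 15 each period; deviation gives 18 once then 4 forever.
  δ ≥ 3/14.
Both must hold, so the binding constraint is Lab 1's: δ ≥ 11/17.

11/17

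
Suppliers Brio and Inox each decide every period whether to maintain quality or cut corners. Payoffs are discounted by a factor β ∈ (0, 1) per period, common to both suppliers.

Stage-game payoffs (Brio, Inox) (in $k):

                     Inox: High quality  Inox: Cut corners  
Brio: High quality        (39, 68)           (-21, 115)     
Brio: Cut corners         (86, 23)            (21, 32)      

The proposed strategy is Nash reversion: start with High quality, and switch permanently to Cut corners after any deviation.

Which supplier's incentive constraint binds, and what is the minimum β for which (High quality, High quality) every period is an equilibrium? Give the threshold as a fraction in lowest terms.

Brio; β ≥ 47/65

Brio: cooperation gives 39 each period; deviation gives 86 once then 21 forever.
  39/(1−β) ≥ 86 + 21β/(1−β) ⇒ β ≥ 47/65.
Inox: cooperation gives 68 each period; deviation gives 115 once then 32 forever.
  β ≥ 47/83.
Both must hold, so the binding constraint is Brio's: β ≥ 47/65.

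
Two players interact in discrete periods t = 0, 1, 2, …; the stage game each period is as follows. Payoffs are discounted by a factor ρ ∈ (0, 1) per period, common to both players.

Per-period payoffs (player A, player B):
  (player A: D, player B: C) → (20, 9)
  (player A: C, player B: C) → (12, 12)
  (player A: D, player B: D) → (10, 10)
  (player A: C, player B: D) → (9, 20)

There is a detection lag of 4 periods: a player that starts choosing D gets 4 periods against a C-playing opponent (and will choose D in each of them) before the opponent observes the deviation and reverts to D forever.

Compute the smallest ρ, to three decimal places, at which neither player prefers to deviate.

0.946

A deviator earns 20 for 4 periods, then 10 forever; cooperating earns 12 forever. Multiplying the IC by (1−ρ):
12 ≥ 20(1−ρ^4) + 10ρ^4, so 10·ρ^4 ≥ 8 and ρ^4 ≥ 4/5.
ρ ≥ (4/5)^(1/4) ≈ 0.946.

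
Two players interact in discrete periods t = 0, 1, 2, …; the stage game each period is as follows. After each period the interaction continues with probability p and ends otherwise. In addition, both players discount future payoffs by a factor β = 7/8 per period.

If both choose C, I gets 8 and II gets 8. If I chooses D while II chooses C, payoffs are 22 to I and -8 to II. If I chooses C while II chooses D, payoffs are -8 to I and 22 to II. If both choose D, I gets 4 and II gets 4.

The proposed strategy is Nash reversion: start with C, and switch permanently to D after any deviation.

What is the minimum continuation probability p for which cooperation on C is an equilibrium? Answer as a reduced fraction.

8/9

With continuation probability p and discount β, the effective per-period discount factor is βp.
Grim-trigger IC: βp ≥ (22−8)/(22−4) = 7/9.
So p ≥ (7/9)/(7/8) = 8/9.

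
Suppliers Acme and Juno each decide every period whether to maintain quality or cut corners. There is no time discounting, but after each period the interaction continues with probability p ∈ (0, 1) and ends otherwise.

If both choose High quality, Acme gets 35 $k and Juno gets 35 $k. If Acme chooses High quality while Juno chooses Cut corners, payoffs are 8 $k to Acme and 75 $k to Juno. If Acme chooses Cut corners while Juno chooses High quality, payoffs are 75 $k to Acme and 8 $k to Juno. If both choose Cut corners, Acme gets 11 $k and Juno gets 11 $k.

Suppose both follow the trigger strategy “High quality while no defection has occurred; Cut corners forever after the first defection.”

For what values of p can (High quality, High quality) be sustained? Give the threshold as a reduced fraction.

5/8

Expected cooperation value is 35 + p·35 + p²·35 + … = 35/(1−p); deviation gives 75 + p·11/(1−p).
35 ≥ 75(1−p) + 11p ⇒ 64p ≥ 40 ⇒ p ≥ 40/64 = 5/8.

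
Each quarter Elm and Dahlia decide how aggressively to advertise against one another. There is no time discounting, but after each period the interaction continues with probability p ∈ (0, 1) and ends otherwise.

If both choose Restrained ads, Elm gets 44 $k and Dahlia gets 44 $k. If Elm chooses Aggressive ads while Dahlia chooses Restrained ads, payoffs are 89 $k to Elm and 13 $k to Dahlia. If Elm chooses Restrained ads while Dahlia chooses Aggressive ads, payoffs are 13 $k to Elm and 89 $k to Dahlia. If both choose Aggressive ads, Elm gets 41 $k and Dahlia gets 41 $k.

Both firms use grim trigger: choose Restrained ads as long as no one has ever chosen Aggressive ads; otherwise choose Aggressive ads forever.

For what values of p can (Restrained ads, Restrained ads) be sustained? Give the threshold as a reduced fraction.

15/16

Expected cooperation value is 44 + p·44 + p²·44 + … = 44/(1−p); deviation gives 89 + p·41/(1−p).
44 ≥ 89(1−p) + 41p ⇒ 48p ≥ 45 ⇒ p ≥ 45/48 = 15/16.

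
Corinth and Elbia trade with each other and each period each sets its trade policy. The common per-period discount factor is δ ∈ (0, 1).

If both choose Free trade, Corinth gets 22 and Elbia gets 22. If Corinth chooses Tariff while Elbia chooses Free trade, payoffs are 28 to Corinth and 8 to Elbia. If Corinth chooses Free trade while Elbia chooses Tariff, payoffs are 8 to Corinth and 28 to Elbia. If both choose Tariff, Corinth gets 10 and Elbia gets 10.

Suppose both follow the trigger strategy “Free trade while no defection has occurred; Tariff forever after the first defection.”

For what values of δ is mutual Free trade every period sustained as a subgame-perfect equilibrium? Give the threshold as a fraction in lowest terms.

1/3

Cooperation forever yields 22 each period: 22/(1−δ).
Deviating yields 28 once, then 10 forever: 28 + 10δ/(1−δ).
No profitable deviation requires 22/(1−δ) ≥ 28 + 10δ/(1−δ).
Multiplying by (1−δ): 22 ≥ 28(1−δ) + 10δ = 28 − 18δ.
So 18δ ≥ 6, i.e. δ ≥ 6/18 = 1/3.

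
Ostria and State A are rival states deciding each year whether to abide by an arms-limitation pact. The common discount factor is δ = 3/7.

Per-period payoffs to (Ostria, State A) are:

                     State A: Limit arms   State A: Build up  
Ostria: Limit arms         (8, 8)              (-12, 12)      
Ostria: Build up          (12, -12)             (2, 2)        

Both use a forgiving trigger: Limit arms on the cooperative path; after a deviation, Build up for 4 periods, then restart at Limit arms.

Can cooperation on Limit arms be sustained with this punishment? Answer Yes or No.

Yes

IC: δ+…+δ^4 ≥ (12−8)/(8−2) = 2/3.
At δ = 3/7: partial sum = 0.7247 ≥ 0.6667. Cooperation sustainable.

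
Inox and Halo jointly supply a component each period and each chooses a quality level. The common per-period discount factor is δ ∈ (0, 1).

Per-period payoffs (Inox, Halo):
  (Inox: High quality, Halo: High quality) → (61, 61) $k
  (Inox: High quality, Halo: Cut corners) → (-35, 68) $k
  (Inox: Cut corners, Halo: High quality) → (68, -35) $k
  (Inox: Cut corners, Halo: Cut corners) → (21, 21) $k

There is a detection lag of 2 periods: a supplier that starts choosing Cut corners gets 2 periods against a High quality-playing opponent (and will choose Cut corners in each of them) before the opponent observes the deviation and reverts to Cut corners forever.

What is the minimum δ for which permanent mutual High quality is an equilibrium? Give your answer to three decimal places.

A deviator earns 68 for 2 periods, then 21 forever; cooperating earns 61 forever. Multiplying the IC by (1−δ):
61 ≥ 68(1−δ^2) + 21δ^2, so 47·δ^2 ≥ 7 and δ^2 ≥ 7/47.
δ ≥ (7/47)^(1/2) ≈ 0.386.

0.386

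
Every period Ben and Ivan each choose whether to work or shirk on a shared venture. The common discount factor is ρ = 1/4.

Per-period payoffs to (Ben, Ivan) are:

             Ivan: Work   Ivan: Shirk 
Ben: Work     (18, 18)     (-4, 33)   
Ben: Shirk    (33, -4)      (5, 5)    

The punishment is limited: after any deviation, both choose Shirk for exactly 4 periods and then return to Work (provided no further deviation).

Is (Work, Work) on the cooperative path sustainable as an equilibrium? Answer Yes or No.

Comparing payoff streams over the 5 periods until play realigns: cooperate → 18(1+ρ+…+ρ^4); deviate → 33 + 5(ρ+…+ρ^4).
Cooperation is sustained iff (18−5)(ρ+…+ρ^4) ≥ 33−18.
ρ+…+ρ^4 = 1/4·(1−(1/4)^4)/(1−1/4) = 0.3320, and (33−18)/(18−5) = 1.1538.
0.3320 < 1.1538, so cooperation is not sustainable.

No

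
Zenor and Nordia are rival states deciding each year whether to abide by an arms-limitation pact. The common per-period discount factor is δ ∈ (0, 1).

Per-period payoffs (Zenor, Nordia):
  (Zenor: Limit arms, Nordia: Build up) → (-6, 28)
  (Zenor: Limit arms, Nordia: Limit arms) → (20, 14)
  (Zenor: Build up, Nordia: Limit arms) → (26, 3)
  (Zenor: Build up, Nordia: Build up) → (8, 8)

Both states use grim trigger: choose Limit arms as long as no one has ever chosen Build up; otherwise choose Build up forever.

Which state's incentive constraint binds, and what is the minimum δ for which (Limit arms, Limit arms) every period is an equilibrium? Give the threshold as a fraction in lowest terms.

Zenor's threshold: (26−20)/(26−8) = 1/3.
Nordia's threshold: (28−14)/(28−8) = 7/10.
1/3 < 7/10, so Nordia binds and δ* = 7/10.

Nordia; δ ≥ 7/10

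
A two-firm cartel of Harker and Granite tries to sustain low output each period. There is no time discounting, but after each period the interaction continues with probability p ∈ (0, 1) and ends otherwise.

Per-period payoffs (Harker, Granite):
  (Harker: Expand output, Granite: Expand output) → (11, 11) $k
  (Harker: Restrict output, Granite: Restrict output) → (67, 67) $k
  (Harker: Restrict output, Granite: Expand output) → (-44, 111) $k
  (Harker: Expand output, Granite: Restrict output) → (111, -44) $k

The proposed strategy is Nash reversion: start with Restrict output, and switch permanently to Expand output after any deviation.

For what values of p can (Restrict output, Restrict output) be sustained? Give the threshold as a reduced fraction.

With no time discounting, the continuation probability p plays the role of the discount factor.
Grim-trigger IC: 67/(1−p) ≥ 111 + 11p/(1−p) ⇒ p ≥ (111−67)/(111−11) = 11/25.

11/25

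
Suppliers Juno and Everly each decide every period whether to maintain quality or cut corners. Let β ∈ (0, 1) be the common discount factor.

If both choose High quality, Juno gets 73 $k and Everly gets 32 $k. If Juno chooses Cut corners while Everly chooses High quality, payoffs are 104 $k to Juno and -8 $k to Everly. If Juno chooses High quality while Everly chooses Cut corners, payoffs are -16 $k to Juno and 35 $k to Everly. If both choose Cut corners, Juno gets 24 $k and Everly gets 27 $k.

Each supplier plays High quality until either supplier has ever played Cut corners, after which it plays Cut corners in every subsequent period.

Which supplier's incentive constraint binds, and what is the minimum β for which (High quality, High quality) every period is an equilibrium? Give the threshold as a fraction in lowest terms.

Juno; β ≥ 31/80

Juno's threshold: (104−73)/(104−24) = 31/80.
Everly's threshold: (35−32)/(35−27) = 3/8.
31/80 > 3/8, so Juno binds and β* = 31/80.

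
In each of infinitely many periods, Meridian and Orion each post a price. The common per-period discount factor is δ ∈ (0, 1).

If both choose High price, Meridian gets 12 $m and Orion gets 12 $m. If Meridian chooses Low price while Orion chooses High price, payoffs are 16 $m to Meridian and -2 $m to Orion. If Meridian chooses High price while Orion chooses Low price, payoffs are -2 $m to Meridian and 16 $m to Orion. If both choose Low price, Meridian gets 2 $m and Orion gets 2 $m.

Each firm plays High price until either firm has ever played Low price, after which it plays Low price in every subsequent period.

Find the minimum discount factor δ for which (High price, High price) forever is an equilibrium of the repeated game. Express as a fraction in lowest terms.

12/(1−δ) ≥ 16 + 2δ/(1−δ)
12 ≥ 16 − 14δ
δ ≥ 4/14 = 2/7.

2/7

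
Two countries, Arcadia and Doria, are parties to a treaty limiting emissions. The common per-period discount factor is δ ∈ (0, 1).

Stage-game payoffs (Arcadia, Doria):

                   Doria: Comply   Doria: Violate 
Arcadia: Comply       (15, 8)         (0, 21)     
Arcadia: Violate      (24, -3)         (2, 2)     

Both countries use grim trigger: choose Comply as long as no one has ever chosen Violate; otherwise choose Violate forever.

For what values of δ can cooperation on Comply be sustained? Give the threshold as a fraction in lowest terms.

Arcadia's threshold: (24−15)/(24−2) = 9/22.
Doria's threshold: (21−8)/(21−2) = 13/19.
9/22 < 13/19, so Doria binds and δ* = 13/19.

13/19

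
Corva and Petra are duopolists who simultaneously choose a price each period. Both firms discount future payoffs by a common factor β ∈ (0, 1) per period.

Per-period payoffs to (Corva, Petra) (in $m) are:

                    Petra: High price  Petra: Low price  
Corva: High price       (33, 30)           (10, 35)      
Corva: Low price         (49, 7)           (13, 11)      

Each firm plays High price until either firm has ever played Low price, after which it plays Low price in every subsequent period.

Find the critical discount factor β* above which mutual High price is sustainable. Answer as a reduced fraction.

Corva: cooperation gives 33 each period; deviation gives 49 once then 13 forever.
  33/(1−β) ≥ 49 + 13β/(1−β) ⇒ β ≥ 16/36 = 4/9.
Petra: cooperation gives 30 each period; deviation gives 35 once then 11 forever.
  β ≥ 5/24.
Both must hold, so the binding constraint is Corva's: β ≥ 4/9.

4/9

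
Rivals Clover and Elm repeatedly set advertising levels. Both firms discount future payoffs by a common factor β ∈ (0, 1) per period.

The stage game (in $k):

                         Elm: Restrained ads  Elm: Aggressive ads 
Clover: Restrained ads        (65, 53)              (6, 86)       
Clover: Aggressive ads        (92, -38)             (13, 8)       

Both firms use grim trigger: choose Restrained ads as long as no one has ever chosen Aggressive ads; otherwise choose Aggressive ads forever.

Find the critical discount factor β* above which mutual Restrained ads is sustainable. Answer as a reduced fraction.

11/26

Clover: cooperation gives 65 each period; deviation gives 92 once then 13 forever.
  65/(1−β) ≥ 92 + 13β/(1−β) ⇒ β ≥ 27/79.
Elm: cooperation gives 53 each period; deviation gives 86 once then 8 forever.
  β ≥ 33/78 = 11/26.
Both must hold, so the binding constraint is Elm's: β ≥ 11/26.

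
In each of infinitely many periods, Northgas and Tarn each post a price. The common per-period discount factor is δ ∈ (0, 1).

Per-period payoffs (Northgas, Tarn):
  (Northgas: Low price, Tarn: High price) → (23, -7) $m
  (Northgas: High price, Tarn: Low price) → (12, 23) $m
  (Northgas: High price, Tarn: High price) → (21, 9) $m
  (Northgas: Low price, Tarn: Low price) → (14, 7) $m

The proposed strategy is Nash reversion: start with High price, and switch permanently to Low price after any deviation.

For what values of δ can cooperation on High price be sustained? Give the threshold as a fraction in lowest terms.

7/8

For Northgas: deviation gain 23−21 = 2, per-period punishment loss 21−14 = 7. IC gives δ ≥ 2/9.
For Tarn: gain 14, loss 2 per period, so δ ≥ 14/16 = 7/8.
The tighter constraint is Tarn's, so cooperation needs δ ≥ 7/8.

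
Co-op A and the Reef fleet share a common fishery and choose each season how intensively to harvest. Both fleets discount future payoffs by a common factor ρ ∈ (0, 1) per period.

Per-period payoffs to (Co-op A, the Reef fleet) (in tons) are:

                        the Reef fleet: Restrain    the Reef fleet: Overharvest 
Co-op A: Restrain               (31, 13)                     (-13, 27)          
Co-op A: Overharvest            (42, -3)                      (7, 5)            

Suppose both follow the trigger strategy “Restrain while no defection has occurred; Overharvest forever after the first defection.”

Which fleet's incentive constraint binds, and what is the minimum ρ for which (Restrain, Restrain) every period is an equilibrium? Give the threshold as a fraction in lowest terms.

the Reef fleet; ρ ≥ 7/11

Co-op A's threshold: (42−31)/(42−7) = 11/35.
the Reef fleet's threshold: (27−13)/(27−5) = 7/11.
11/35 < 7/11, so the Reef fleet binds and ρ* = 7/11.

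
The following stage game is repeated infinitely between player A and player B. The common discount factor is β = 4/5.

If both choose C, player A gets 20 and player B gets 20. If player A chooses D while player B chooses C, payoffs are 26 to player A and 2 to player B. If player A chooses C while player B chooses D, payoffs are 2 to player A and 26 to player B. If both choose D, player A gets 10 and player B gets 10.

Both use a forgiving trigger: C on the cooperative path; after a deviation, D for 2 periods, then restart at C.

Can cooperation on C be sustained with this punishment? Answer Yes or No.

A one-shot deviation gives 26 now, then 10 for 2 periods, then back to 20.
Gain from deviating: (26−20) today; loss: (20−10) in each of the next 2 periods.
No-deviation condition: (20−10)(β+…+β^2) ≥ 26−20, i.e. β+…+β^2 ≥ 3/5.
At β = 4/5: β+…+β^2 = 1.4400 ≥ 0.6000.
So cooperation is sustainable.

Yes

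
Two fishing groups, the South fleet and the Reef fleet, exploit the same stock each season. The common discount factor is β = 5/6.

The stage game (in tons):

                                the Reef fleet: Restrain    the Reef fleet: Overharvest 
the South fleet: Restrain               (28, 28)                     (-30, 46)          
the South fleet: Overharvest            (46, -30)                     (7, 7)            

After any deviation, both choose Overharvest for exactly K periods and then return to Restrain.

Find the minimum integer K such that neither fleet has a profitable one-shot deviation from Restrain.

2

IC: β(1−β^K)/(1−β) ≥ (46−28)/(28−7) = 6/7.
With β = 5/6: need 1 − β^K ≥ 6/7·(1−5/6)/(5/6), i.e. β^K ≤ 0.8286.
Since (5/6)^1 = 0.8333 and (5/6)^2 = 0.6944, the smallest such K is 2.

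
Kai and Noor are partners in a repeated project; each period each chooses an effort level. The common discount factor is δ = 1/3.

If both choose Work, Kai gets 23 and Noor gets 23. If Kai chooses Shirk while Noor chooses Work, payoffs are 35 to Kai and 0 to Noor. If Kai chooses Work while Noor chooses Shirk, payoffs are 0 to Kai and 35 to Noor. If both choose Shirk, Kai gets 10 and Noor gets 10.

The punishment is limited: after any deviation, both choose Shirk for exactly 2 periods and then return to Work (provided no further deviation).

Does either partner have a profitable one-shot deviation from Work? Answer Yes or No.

IC: δ+…+δ^2 ≥ (35−23)/(23−10) = 12/13.
At δ = 1/3: partial sum = 0.4444 < 0.9231. Cooperation not sustainable.

Yes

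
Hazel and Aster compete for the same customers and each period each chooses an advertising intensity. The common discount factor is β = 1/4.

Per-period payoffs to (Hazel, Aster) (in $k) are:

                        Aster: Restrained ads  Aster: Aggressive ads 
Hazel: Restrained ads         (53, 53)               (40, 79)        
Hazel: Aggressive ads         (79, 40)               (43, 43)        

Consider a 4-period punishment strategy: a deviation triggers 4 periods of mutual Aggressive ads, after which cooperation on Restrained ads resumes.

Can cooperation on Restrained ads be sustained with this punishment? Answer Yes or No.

Comparing payoff streams over the 5 periods until play realigns: cooperate → 53(1+β+…+β^4); deviate → 79 + 43(β+…+β^4).
Cooperation is sustained iff (53−43)(β+…+β^4) ≥ 79−53.
β+…+β^4 = 1/4·(1−(1/4)^4)/(1−1/4) = 0.3320, and (79−53)/(53−43) = 2.6000.
0.3320 < 2.6000, so cooperation is not sustainable.

No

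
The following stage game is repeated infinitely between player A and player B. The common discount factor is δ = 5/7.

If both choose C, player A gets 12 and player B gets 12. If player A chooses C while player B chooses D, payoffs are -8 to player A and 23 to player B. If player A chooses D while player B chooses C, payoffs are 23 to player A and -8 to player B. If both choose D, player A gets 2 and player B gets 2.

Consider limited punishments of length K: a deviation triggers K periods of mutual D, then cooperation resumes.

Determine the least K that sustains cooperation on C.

2

Need Σ_{k=1}^{K} δ^k ≥ (23−12)/(12−2) = 1.1000 at δ = 5/7.
At K = 1 the sum is 0.7143 < 1.1000; at K = 2 it is 1.2245 ≥ 1.1000.
So the minimum punishment length is K = 2.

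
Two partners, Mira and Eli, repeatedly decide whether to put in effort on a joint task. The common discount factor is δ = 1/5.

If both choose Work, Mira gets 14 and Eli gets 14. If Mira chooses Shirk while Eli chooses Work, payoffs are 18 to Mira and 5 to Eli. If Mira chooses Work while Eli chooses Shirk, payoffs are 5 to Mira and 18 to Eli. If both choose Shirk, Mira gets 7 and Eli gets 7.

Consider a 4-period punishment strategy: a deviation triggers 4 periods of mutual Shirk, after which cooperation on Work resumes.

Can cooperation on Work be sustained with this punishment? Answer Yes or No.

No

IC: δ+…+δ^4 ≥ (18−14)/(14−7) = 4/7.
At δ = 1/5: partial sum = 0.2496 < 0.5714. Cooperation not sustainable.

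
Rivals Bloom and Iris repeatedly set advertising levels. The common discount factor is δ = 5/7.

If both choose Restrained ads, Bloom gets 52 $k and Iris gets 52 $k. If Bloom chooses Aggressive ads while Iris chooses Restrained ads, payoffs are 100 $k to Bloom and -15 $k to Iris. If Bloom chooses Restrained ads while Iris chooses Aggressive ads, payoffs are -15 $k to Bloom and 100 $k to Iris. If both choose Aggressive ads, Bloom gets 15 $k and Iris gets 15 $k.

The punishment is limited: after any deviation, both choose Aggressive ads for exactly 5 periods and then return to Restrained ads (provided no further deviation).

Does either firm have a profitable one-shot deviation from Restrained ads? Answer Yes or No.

Comparing payoff streams over the 6 periods until play realigns: cooperate → 52(1+δ+…+δ^5); deviate → 100 + 15(δ+…+δ^5).
Cooperation is sustained iff (52−15)(δ+…+δ^5) ≥ 100−52.
δ+…+δ^5 = 5/7·(1−(5/7)^5)/(1−5/7) = 2.0352, and (100−52)/(52−15) = 1.2973.
2.0352 ≥ 1.2973, so cooperation is sustainable.

No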